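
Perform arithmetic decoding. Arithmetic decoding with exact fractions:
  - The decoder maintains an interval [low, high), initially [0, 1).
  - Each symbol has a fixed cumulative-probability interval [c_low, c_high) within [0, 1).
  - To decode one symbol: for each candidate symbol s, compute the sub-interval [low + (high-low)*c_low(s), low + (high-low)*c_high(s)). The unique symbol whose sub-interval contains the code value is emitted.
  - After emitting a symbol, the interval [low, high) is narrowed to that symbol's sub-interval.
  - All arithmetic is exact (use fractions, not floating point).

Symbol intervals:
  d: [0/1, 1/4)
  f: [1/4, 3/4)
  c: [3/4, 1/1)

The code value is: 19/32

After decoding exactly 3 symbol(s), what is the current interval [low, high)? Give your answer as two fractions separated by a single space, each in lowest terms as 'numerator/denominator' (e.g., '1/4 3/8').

Step 1: interval [0/1, 1/1), width = 1/1 - 0/1 = 1/1
  'd': [0/1 + 1/1*0/1, 0/1 + 1/1*1/4) = [0/1, 1/4)
  'f': [0/1 + 1/1*1/4, 0/1 + 1/1*3/4) = [1/4, 3/4) <- contains code 19/32
  'c': [0/1 + 1/1*3/4, 0/1 + 1/1*1/1) = [3/4, 1/1)
  emit 'f', narrow to [1/4, 3/4)
Step 2: interval [1/4, 3/4), width = 3/4 - 1/4 = 1/2
  'd': [1/4 + 1/2*0/1, 1/4 + 1/2*1/4) = [1/4, 3/8)
  'f': [1/4 + 1/2*1/4, 1/4 + 1/2*3/4) = [3/8, 5/8) <- contains code 19/32
  'c': [1/4 + 1/2*3/4, 1/4 + 1/2*1/1) = [5/8, 3/4)
  emit 'f', narrow to [3/8, 5/8)
Step 3: interval [3/8, 5/8), width = 5/8 - 3/8 = 1/4
  'd': [3/8 + 1/4*0/1, 3/8 + 1/4*1/4) = [3/8, 7/16)
  'f': [3/8 + 1/4*1/4, 3/8 + 1/4*3/4) = [7/16, 9/16)
  'c': [3/8 + 1/4*3/4, 3/8 + 1/4*1/1) = [9/16, 5/8) <- contains code 19/32
  emit 'c', narrow to [9/16, 5/8)

Answer: 9/16 5/8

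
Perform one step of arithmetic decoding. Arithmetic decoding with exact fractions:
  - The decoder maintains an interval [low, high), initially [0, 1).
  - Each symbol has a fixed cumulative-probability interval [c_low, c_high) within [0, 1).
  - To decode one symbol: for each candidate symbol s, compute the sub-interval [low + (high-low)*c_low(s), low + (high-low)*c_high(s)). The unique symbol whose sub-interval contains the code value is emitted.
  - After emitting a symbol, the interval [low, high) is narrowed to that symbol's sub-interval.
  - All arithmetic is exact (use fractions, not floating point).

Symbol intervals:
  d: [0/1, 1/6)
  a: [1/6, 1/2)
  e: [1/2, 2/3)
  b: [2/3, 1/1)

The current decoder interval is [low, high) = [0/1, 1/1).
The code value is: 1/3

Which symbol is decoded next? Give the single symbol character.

Interval width = high − low = 1/1 − 0/1 = 1/1
Scaled code = (code − low) / width = (1/3 − 0/1) / 1/1 = 1/3
  d: [0/1, 1/6) 
  a: [1/6, 1/2) ← scaled code falls here ✓
  e: [1/2, 2/3) 
  b: [2/3, 1/1) 

Answer: a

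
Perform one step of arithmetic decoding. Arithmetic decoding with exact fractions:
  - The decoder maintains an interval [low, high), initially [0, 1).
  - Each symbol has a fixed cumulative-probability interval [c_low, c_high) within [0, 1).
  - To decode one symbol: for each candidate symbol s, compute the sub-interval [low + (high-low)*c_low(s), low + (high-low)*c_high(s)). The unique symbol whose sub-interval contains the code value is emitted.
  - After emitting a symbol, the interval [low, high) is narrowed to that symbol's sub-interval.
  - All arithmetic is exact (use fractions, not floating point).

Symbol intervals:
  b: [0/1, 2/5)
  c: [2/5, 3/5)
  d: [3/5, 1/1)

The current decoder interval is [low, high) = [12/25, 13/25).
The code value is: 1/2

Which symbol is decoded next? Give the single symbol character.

Interval width = high − low = 13/25 − 12/25 = 1/25
Scaled code = (code − low) / width = (1/2 − 12/25) / 1/25 = 1/2
  b: [0/1, 2/5) 
  c: [2/5, 3/5) ← scaled code falls here ✓
  d: [3/5, 1/1) 

Answer: c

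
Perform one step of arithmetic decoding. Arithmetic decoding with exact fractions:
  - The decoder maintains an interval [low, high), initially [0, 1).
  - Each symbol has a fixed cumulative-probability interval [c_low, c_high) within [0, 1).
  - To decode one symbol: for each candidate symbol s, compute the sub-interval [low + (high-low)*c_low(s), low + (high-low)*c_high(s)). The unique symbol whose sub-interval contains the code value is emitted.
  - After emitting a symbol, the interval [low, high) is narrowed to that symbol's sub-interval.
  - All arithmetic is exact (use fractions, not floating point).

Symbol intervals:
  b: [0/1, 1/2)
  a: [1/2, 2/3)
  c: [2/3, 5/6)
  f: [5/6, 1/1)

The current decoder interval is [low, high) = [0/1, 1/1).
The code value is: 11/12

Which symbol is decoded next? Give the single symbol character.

Interval width = high − low = 1/1 − 0/1 = 1/1
Scaled code = (code − low) / width = (11/12 − 0/1) / 1/1 = 11/12
  b: [0/1, 1/2) 
  a: [1/2, 2/3) 
  c: [2/3, 5/6) 
  f: [5/6, 1/1) ← scaled code falls here ✓

Answer: f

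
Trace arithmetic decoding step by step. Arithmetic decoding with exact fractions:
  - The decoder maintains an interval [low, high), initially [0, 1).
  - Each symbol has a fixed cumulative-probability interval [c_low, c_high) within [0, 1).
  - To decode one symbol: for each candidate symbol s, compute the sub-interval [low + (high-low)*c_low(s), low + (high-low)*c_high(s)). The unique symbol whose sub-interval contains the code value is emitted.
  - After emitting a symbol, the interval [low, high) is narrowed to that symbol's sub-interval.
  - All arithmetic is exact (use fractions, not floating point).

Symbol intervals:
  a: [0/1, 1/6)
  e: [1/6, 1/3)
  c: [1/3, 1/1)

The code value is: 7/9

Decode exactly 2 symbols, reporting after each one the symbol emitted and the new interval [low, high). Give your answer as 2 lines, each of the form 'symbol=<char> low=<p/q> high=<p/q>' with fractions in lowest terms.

Answer: symbol=c low=1/3 high=1/1
symbol=c low=5/9 high=1/1

Derivation:
Step 1: interval [0/1, 1/1), width = 1/1 - 0/1 = 1/1
  'a': [0/1 + 1/1*0/1, 0/1 + 1/1*1/6) = [0/1, 1/6)
  'e': [0/1 + 1/1*1/6, 0/1 + 1/1*1/3) = [1/6, 1/3)
  'c': [0/1 + 1/1*1/3, 0/1 + 1/1*1/1) = [1/3, 1/1) <- contains code 7/9
  emit 'c', narrow to [1/3, 1/1)
Step 2: interval [1/3, 1/1), width = 1/1 - 1/3 = 2/3
  'a': [1/3 + 2/3*0/1, 1/3 + 2/3*1/6) = [1/3, 4/9)
  'e': [1/3 + 2/3*1/6, 1/3 + 2/3*1/3) = [4/9, 5/9)
  'c': [1/3 + 2/3*1/3, 1/3 + 2/3*1/1) = [5/9, 1/1) <- contains code 7/9
  emit 'c', narrow to [5/9, 1/1)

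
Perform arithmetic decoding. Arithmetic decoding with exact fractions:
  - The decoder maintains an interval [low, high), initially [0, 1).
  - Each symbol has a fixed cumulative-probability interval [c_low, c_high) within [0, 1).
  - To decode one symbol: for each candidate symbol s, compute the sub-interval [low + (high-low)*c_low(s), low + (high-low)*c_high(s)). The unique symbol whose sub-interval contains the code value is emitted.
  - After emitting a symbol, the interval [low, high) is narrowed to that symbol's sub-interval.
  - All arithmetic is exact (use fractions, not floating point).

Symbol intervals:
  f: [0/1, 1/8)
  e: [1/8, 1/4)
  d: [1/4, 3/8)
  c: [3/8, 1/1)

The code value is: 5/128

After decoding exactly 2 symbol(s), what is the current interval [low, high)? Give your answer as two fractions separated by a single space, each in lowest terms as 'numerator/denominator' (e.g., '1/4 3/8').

Answer: 1/32 3/64

Derivation:
Step 1: interval [0/1, 1/1), width = 1/1 - 0/1 = 1/1
  'f': [0/1 + 1/1*0/1, 0/1 + 1/1*1/8) = [0/1, 1/8) <- contains code 5/128
  'e': [0/1 + 1/1*1/8, 0/1 + 1/1*1/4) = [1/8, 1/4)
  'd': [0/1 + 1/1*1/4, 0/1 + 1/1*3/8) = [1/4, 3/8)
  'c': [0/1 + 1/1*3/8, 0/1 + 1/1*1/1) = [3/8, 1/1)
  emit 'f', narrow to [0/1, 1/8)
Step 2: interval [0/1, 1/8), width = 1/8 - 0/1 = 1/8
  'f': [0/1 + 1/8*0/1, 0/1 + 1/8*1/8) = [0/1, 1/64)
  'e': [0/1 + 1/8*1/8, 0/1 + 1/8*1/4) = [1/64, 1/32)
  'd': [0/1 + 1/8*1/4, 0/1 + 1/8*3/8) = [1/32, 3/64) <- contains code 5/128
  'c': [0/1 + 1/8*3/8, 0/1 + 1/8*1/1) = [3/64, 1/8)
  emit 'd', narrow to [1/32, 3/64)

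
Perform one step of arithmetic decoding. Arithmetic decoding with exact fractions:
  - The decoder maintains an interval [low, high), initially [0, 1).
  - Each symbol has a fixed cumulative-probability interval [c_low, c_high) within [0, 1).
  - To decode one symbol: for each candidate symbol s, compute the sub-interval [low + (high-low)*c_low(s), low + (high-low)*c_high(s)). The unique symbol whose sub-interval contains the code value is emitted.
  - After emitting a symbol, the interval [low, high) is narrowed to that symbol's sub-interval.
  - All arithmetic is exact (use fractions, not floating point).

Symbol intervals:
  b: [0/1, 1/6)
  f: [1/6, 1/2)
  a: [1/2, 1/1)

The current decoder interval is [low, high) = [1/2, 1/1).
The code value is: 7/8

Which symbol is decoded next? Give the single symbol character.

Interval width = high − low = 1/1 − 1/2 = 1/2
Scaled code = (code − low) / width = (7/8 − 1/2) / 1/2 = 3/4
  b: [0/1, 1/6) 
  f: [1/6, 1/2) 
  a: [1/2, 1/1) ← scaled code falls here ✓

Answer: a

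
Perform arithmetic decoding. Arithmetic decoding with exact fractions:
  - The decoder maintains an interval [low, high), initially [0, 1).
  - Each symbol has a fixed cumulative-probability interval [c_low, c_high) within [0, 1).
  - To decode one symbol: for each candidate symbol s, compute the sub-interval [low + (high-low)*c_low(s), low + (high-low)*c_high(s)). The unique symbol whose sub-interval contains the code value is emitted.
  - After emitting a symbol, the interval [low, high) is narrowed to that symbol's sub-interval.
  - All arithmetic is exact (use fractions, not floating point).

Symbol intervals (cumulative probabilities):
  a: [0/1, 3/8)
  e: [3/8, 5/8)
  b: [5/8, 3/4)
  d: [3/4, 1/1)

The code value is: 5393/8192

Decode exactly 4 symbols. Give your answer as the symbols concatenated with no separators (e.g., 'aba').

Answer: babb

Derivation:
Step 1: interval [0/1, 1/1), width = 1/1 - 0/1 = 1/1
  'a': [0/1 + 1/1*0/1, 0/1 + 1/1*3/8) = [0/1, 3/8)
  'e': [0/1 + 1/1*3/8, 0/1 + 1/1*5/8) = [3/8, 5/8)
  'b': [0/1 + 1/1*5/8, 0/1 + 1/1*3/4) = [5/8, 3/4) <- contains code 5393/8192
  'd': [0/1 + 1/1*3/4, 0/1 + 1/1*1/1) = [3/4, 1/1)
  emit 'b', narrow to [5/8, 3/4)
Step 2: interval [5/8, 3/4), width = 3/4 - 5/8 = 1/8
  'a': [5/8 + 1/8*0/1, 5/8 + 1/8*3/8) = [5/8, 43/64) <- contains code 5393/8192
  'e': [5/8 + 1/8*3/8, 5/8 + 1/8*5/8) = [43/64, 45/64)
  'b': [5/8 + 1/8*5/8, 5/8 + 1/8*3/4) = [45/64, 23/32)
  'd': [5/8 + 1/8*3/4, 5/8 + 1/8*1/1) = [23/32, 3/4)
  emit 'a', narrow to [5/8, 43/64)
Step 3: interval [5/8, 43/64), width = 43/64 - 5/8 = 3/64
  'a': [5/8 + 3/64*0/1, 5/8 + 3/64*3/8) = [5/8, 329/512)
  'e': [5/8 + 3/64*3/8, 5/8 + 3/64*5/8) = [329/512, 335/512)
  'b': [5/8 + 3/64*5/8, 5/8 + 3/64*3/4) = [335/512, 169/256) <- contains code 5393/8192
  'd': [5/8 + 3/64*3/4, 5/8 + 3/64*1/1) = [169/256, 43/64)
  emit 'b', narrow to [335/512, 169/256)
Step 4: interval [335/512, 169/256), width = 169/256 - 335/512 = 3/512
  'a': [335/512 + 3/512*0/1, 335/512 + 3/512*3/8) = [335/512, 2689/4096)
  'e': [335/512 + 3/512*3/8, 335/512 + 3/512*5/8) = [2689/4096, 2695/4096)
  'b': [335/512 + 3/512*5/8, 335/512 + 3/512*3/4) = [2695/4096, 1349/2048) <- contains code 5393/8192
  'd': [335/512 + 3/512*3/4, 335/512 + 3/512*1/1) = [1349/2048, 169/256)
  emit 'b', narrow to [2695/4096, 1349/2048)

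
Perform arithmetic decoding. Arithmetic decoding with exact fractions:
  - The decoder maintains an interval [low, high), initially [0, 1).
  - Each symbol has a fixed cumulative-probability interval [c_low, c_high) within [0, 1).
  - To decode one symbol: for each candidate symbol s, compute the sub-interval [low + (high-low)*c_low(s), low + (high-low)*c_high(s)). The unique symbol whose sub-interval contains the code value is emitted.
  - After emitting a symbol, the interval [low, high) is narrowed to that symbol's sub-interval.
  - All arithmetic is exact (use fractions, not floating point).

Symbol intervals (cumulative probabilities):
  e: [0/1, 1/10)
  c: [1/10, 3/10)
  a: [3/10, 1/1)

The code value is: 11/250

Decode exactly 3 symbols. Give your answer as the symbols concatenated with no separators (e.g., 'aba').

Step 1: interval [0/1, 1/1), width = 1/1 - 0/1 = 1/1
  'e': [0/1 + 1/1*0/1, 0/1 + 1/1*1/10) = [0/1, 1/10) <- contains code 11/250
  'c': [0/1 + 1/1*1/10, 0/1 + 1/1*3/10) = [1/10, 3/10)
  'a': [0/1 + 1/1*3/10, 0/1 + 1/1*1/1) = [3/10, 1/1)
  emit 'e', narrow to [0/1, 1/10)
Step 2: interval [0/1, 1/10), width = 1/10 - 0/1 = 1/10
  'e': [0/1 + 1/10*0/1, 0/1 + 1/10*1/10) = [0/1, 1/100)
  'c': [0/1 + 1/10*1/10, 0/1 + 1/10*3/10) = [1/100, 3/100)
  'a': [0/1 + 1/10*3/10, 0/1 + 1/10*1/1) = [3/100, 1/10) <- contains code 11/250
  emit 'a', narrow to [3/100, 1/10)
Step 3: interval [3/100, 1/10), width = 1/10 - 3/100 = 7/100
  'e': [3/100 + 7/100*0/1, 3/100 + 7/100*1/10) = [3/100, 37/1000)
  'c': [3/100 + 7/100*1/10, 3/100 + 7/100*3/10) = [37/1000, 51/1000) <- contains code 11/250
  'a': [3/100 + 7/100*3/10, 3/100 + 7/100*1/1) = [51/1000, 1/10)
  emit 'c', narrow to [37/1000, 51/1000)

Answer: eac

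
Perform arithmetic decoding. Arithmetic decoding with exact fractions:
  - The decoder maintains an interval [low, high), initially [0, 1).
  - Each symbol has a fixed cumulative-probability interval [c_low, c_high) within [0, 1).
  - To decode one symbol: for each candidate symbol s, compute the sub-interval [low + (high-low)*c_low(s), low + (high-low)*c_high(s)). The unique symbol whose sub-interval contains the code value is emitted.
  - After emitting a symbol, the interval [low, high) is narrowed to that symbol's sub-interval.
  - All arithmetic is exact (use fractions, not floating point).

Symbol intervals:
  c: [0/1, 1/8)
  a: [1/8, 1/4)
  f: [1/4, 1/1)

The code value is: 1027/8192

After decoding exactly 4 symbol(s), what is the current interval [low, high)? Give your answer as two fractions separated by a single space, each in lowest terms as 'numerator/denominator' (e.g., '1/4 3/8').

Answer: 513/4096 257/2048

Derivation:
Step 1: interval [0/1, 1/1), width = 1/1 - 0/1 = 1/1
  'c': [0/1 + 1/1*0/1, 0/1 + 1/1*1/8) = [0/1, 1/8)
  'a': [0/1 + 1/1*1/8, 0/1 + 1/1*1/4) = [1/8, 1/4) <- contains code 1027/8192
  'f': [0/1 + 1/1*1/4, 0/1 + 1/1*1/1) = [1/4, 1/1)
  emit 'a', narrow to [1/8, 1/4)
Step 2: interval [1/8, 1/4), width = 1/4 - 1/8 = 1/8
  'c': [1/8 + 1/8*0/1, 1/8 + 1/8*1/8) = [1/8, 9/64) <- contains code 1027/8192
  'a': [1/8 + 1/8*1/8, 1/8 + 1/8*1/4) = [9/64, 5/32)
  'f': [1/8 + 1/8*1/4, 1/8 + 1/8*1/1) = [5/32, 1/4)
  emit 'c', narrow to [1/8, 9/64)
Step 3: interval [1/8, 9/64), width = 9/64 - 1/8 = 1/64
  'c': [1/8 + 1/64*0/1, 1/8 + 1/64*1/8) = [1/8, 65/512) <- contains code 1027/8192
  'a': [1/8 + 1/64*1/8, 1/8 + 1/64*1/4) = [65/512, 33/256)
  'f': [1/8 + 1/64*1/4, 1/8 + 1/64*1/1) = [33/256, 9/64)
  emit 'c', narrow to [1/8, 65/512)
Step 4: interval [1/8, 65/512), width = 65/512 - 1/8 = 1/512
  'c': [1/8 + 1/512*0/1, 1/8 + 1/512*1/8) = [1/8, 513/4096)
  'a': [1/8 + 1/512*1/8, 1/8 + 1/512*1/4) = [513/4096, 257/2048) <- contains code 1027/8192
  'f': [1/8 + 1/512*1/4, 1/8 + 1/512*1/1) = [257/2048, 65/512)
  emit 'a', narrow to [513/4096, 257/2048)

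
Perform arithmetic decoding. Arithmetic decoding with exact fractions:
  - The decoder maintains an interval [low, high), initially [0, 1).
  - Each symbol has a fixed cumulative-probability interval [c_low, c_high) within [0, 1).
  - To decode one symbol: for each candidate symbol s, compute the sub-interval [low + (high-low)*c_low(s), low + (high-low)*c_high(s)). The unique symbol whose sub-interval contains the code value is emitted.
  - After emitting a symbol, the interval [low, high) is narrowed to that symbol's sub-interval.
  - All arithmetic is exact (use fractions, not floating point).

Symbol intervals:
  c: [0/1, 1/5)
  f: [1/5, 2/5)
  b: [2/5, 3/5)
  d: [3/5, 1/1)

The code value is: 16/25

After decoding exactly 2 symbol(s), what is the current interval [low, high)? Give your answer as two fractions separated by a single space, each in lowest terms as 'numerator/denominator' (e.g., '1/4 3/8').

Answer: 3/5 17/25

Derivation:
Step 1: interval [0/1, 1/1), width = 1/1 - 0/1 = 1/1
  'c': [0/1 + 1/1*0/1, 0/1 + 1/1*1/5) = [0/1, 1/5)
  'f': [0/1 + 1/1*1/5, 0/1 + 1/1*2/5) = [1/5, 2/5)
  'b': [0/1 + 1/1*2/5, 0/1 + 1/1*3/5) = [2/5, 3/5)
  'd': [0/1 + 1/1*3/5, 0/1 + 1/1*1/1) = [3/5, 1/1) <- contains code 16/25
  emit 'd', narrow to [3/5, 1/1)
Step 2: interval [3/5, 1/1), width = 1/1 - 3/5 = 2/5
  'c': [3/5 + 2/5*0/1, 3/5 + 2/5*1/5) = [3/5, 17/25) <- contains code 16/25
  'f': [3/5 + 2/5*1/5, 3/5 + 2/5*2/5) = [17/25, 19/25)
  'b': [3/5 + 2/5*2/5, 3/5 + 2/5*3/5) = [19/25, 21/25)
  'd': [3/5 + 2/5*3/5, 3/5 + 2/5*1/1) = [21/25, 1/1)
  emit 'c', narrow to [3/5, 17/25)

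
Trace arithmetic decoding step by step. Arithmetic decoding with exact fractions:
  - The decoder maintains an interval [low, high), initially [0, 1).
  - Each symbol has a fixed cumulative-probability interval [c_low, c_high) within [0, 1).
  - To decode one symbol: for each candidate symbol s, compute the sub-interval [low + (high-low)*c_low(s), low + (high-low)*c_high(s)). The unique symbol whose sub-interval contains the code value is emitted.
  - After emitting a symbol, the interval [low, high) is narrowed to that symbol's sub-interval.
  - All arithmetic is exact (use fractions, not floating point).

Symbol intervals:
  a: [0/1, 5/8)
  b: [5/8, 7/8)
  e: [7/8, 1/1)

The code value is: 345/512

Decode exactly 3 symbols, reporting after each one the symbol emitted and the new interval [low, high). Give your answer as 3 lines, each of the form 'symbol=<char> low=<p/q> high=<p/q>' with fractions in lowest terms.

Step 1: interval [0/1, 1/1), width = 1/1 - 0/1 = 1/1
  'a': [0/1 + 1/1*0/1, 0/1 + 1/1*5/8) = [0/1, 5/8)
  'b': [0/1 + 1/1*5/8, 0/1 + 1/1*7/8) = [5/8, 7/8) <- contains code 345/512
  'e': [0/1 + 1/1*7/8, 0/1 + 1/1*1/1) = [7/8, 1/1)
  emit 'b', narrow to [5/8, 7/8)
Step 2: interval [5/8, 7/8), width = 7/8 - 5/8 = 1/4
  'a': [5/8 + 1/4*0/1, 5/8 + 1/4*5/8) = [5/8, 25/32) <- contains code 345/512
  'b': [5/8 + 1/4*5/8, 5/8 + 1/4*7/8) = [25/32, 27/32)
  'e': [5/8 + 1/4*7/8, 5/8 + 1/4*1/1) = [27/32, 7/8)
  emit 'a', narrow to [5/8, 25/32)
Step 3: interval [5/8, 25/32), width = 25/32 - 5/8 = 5/32
  'a': [5/8 + 5/32*0/1, 5/8 + 5/32*5/8) = [5/8, 185/256) <- contains code 345/512
  'b': [5/8 + 5/32*5/8, 5/8 + 5/32*7/8) = [185/256, 195/256)
  'e': [5/8 + 5/32*7/8, 5/8 + 5/32*1/1) = [195/256, 25/32)
  emit 'a', narrow to [5/8, 185/256)

Answer: symbol=b low=5/8 high=7/8
symbol=a low=5/8 high=25/32
symbol=a low=5/8 high=185/256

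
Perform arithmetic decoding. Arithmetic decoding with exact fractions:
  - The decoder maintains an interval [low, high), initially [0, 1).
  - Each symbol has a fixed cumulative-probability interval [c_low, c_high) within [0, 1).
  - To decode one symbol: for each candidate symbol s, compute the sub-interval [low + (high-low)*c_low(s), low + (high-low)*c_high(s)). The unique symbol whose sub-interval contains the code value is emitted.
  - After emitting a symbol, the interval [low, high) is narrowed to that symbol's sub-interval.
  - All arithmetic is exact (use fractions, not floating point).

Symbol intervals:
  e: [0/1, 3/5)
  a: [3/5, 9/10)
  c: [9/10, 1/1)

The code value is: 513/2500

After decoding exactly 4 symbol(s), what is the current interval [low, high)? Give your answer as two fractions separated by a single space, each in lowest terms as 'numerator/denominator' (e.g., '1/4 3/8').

Answer: 243/1250 27/125

Derivation:
Step 1: interval [0/1, 1/1), width = 1/1 - 0/1 = 1/1
  'e': [0/1 + 1/1*0/1, 0/1 + 1/1*3/5) = [0/1, 3/5) <- contains code 513/2500
  'a': [0/1 + 1/1*3/5, 0/1 + 1/1*9/10) = [3/5, 9/10)
  'c': [0/1 + 1/1*9/10, 0/1 + 1/1*1/1) = [9/10, 1/1)
  emit 'e', narrow to [0/1, 3/5)
Step 2: interval [0/1, 3/5), width = 3/5 - 0/1 = 3/5
  'e': [0/1 + 3/5*0/1, 0/1 + 3/5*3/5) = [0/1, 9/25) <- contains code 513/2500
  'a': [0/1 + 3/5*3/5, 0/1 + 3/5*9/10) = [9/25, 27/50)
  'c': [0/1 + 3/5*9/10, 0/1 + 3/5*1/1) = [27/50, 3/5)
  emit 'e', narrow to [0/1, 9/25)
Step 3: interval [0/1, 9/25), width = 9/25 - 0/1 = 9/25
  'e': [0/1 + 9/25*0/1, 0/1 + 9/25*3/5) = [0/1, 27/125) <- contains code 513/2500
  'a': [0/1 + 9/25*3/5, 0/1 + 9/25*9/10) = [27/125, 81/250)
  'c': [0/1 + 9/25*9/10, 0/1 + 9/25*1/1) = [81/250, 9/25)
  emit 'e', narrow to [0/1, 27/125)
Step 4: interval [0/1, 27/125), width = 27/125 - 0/1 = 27/125
  'e': [0/1 + 27/125*0/1, 0/1 + 27/125*3/5) = [0/1, 81/625)
  'a': [0/1 + 27/125*3/5, 0/1 + 27/125*9/10) = [81/625, 243/1250)
  'c': [0/1 + 27/125*9/10, 0/1 + 27/125*1/1) = [243/1250, 27/125) <- contains code 513/2500
  emit 'c', narrow to [243/1250, 27/125)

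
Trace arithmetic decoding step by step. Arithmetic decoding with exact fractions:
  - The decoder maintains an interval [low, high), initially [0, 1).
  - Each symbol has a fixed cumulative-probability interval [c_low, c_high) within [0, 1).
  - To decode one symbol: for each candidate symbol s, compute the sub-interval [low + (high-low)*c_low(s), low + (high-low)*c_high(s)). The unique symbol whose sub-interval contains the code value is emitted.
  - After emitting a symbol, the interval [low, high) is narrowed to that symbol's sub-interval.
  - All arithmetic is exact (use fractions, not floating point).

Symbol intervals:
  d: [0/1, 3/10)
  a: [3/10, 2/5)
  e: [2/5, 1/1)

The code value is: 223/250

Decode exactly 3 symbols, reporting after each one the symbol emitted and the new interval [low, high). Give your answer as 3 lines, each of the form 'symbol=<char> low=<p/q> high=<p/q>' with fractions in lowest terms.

Step 1: interval [0/1, 1/1), width = 1/1 - 0/1 = 1/1
  'd': [0/1 + 1/1*0/1, 0/1 + 1/1*3/10) = [0/1, 3/10)
  'a': [0/1 + 1/1*3/10, 0/1 + 1/1*2/5) = [3/10, 2/5)
  'e': [0/1 + 1/1*2/5, 0/1 + 1/1*1/1) = [2/5, 1/1) <- contains code 223/250
  emit 'e', narrow to [2/5, 1/1)
Step 2: interval [2/5, 1/1), width = 1/1 - 2/5 = 3/5
  'd': [2/5 + 3/5*0/1, 2/5 + 3/5*3/10) = [2/5, 29/50)
  'a': [2/5 + 3/5*3/10, 2/5 + 3/5*2/5) = [29/50, 16/25)
  'e': [2/5 + 3/5*2/5, 2/5 + 3/5*1/1) = [16/25, 1/1) <- contains code 223/250
  emit 'e', narrow to [16/25, 1/1)
Step 3: interval [16/25, 1/1), width = 1/1 - 16/25 = 9/25
  'd': [16/25 + 9/25*0/1, 16/25 + 9/25*3/10) = [16/25, 187/250)
  'a': [16/25 + 9/25*3/10, 16/25 + 9/25*2/5) = [187/250, 98/125)
  'e': [16/25 + 9/25*2/5, 16/25 + 9/25*1/1) = [98/125, 1/1) <- contains code 223/250
  emit 'e', narrow to [98/125, 1/1)

Answer: symbol=e low=2/5 high=1/1
symbol=e low=16/25 high=1/1
symbol=e low=98/125 high=1/1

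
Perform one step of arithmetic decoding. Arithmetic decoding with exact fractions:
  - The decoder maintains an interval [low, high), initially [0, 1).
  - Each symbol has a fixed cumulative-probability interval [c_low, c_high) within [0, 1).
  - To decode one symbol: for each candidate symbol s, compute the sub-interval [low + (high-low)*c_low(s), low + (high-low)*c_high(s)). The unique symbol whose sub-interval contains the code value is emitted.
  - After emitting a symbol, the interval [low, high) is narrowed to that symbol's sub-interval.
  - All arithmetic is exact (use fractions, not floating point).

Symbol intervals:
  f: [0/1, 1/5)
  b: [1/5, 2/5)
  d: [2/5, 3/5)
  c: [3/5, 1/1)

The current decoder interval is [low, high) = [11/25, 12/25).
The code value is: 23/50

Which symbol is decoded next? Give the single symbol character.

Interval width = high − low = 12/25 − 11/25 = 1/25
Scaled code = (code − low) / width = (23/50 − 11/25) / 1/25 = 1/2
  f: [0/1, 1/5) 
  b: [1/5, 2/5) 
  d: [2/5, 3/5) ← scaled code falls here ✓
  c: [3/5, 1/1) 

Answer: d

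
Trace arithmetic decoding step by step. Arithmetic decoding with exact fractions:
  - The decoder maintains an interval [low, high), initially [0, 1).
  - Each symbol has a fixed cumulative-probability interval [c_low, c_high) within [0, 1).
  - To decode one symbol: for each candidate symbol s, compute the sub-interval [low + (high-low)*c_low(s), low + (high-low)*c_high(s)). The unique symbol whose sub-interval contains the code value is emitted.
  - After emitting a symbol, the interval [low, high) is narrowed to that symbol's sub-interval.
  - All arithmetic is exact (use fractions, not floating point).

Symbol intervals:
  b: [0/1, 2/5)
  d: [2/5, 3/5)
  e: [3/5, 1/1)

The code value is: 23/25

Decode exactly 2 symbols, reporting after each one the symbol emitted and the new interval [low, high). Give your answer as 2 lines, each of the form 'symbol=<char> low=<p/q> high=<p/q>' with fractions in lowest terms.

Step 1: interval [0/1, 1/1), width = 1/1 - 0/1 = 1/1
  'b': [0/1 + 1/1*0/1, 0/1 + 1/1*2/5) = [0/1, 2/5)
  'd': [0/1 + 1/1*2/5, 0/1 + 1/1*3/5) = [2/5, 3/5)
  'e': [0/1 + 1/1*3/5, 0/1 + 1/1*1/1) = [3/5, 1/1) <- contains code 23/25
  emit 'e', narrow to [3/5, 1/1)
Step 2: interval [3/5, 1/1), width = 1/1 - 3/5 = 2/5
  'b': [3/5 + 2/5*0/1, 3/5 + 2/5*2/5) = [3/5, 19/25)
  'd': [3/5 + 2/5*2/5, 3/5 + 2/5*3/5) = [19/25, 21/25)
  'e': [3/5 + 2/5*3/5, 3/5 + 2/5*1/1) = [21/25, 1/1) <- contains code 23/25
  emit 'e', narrow to [21/25, 1/1)

Answer: symbol=e low=3/5 high=1/1
symbol=e low=21/25 high=1/1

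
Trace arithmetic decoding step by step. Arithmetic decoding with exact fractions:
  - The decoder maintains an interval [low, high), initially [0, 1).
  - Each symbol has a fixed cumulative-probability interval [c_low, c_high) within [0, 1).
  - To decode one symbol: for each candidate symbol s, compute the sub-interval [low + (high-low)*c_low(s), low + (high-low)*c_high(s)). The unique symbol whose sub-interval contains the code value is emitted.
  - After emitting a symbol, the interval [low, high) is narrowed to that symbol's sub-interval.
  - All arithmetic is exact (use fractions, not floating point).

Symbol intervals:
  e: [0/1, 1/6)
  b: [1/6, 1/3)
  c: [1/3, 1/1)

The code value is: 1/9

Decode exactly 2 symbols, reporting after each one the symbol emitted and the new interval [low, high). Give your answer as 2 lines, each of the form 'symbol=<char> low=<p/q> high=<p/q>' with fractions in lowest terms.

Step 1: interval [0/1, 1/1), width = 1/1 - 0/1 = 1/1
  'e': [0/1 + 1/1*0/1, 0/1 + 1/1*1/6) = [0/1, 1/6) <- contains code 1/9
  'b': [0/1 + 1/1*1/6, 0/1 + 1/1*1/3) = [1/6, 1/3)
  'c': [0/1 + 1/1*1/3, 0/1 + 1/1*1/1) = [1/3, 1/1)
  emit 'e', narrow to [0/1, 1/6)
Step 2: interval [0/1, 1/6), width = 1/6 - 0/1 = 1/6
  'e': [0/1 + 1/6*0/1, 0/1 + 1/6*1/6) = [0/1, 1/36)
  'b': [0/1 + 1/6*1/6, 0/1 + 1/6*1/3) = [1/36, 1/18)
  'c': [0/1 + 1/6*1/3, 0/1 + 1/6*1/1) = [1/18, 1/6) <- contains code 1/9
  emit 'c', narrow to [1/18, 1/6)

Answer: symbol=e low=0/1 high=1/6
symbol=c low=1/18 high=1/6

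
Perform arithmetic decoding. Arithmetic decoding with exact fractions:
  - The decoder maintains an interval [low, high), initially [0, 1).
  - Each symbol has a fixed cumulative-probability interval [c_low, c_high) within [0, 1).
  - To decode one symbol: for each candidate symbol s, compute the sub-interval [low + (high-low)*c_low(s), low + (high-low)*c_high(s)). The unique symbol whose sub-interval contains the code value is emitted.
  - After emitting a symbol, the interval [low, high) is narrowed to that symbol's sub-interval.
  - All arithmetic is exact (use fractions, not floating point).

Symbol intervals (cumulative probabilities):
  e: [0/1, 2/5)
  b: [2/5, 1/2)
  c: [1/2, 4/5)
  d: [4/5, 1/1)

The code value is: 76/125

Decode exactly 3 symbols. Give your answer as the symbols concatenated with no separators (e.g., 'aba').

Answer: ced

Derivation:
Step 1: interval [0/1, 1/1), width = 1/1 - 0/1 = 1/1
  'e': [0/1 + 1/1*0/1, 0/1 + 1/1*2/5) = [0/1, 2/5)
  'b': [0/1 + 1/1*2/5, 0/1 + 1/1*1/2) = [2/5, 1/2)
  'c': [0/1 + 1/1*1/2, 0/1 + 1/1*4/5) = [1/2, 4/5) <- contains code 76/125
  'd': [0/1 + 1/1*4/5, 0/1 + 1/1*1/1) = [4/5, 1/1)
  emit 'c', narrow to [1/2, 4/5)
Step 2: interval [1/2, 4/5), width = 4/5 - 1/2 = 3/10
  'e': [1/2 + 3/10*0/1, 1/2 + 3/10*2/5) = [1/2, 31/50) <- contains code 76/125
  'b': [1/2 + 3/10*2/5, 1/2 + 3/10*1/2) = [31/50, 13/20)
  'c': [1/2 + 3/10*1/2, 1/2 + 3/10*4/5) = [13/20, 37/50)
  'd': [1/2 + 3/10*4/5, 1/2 + 3/10*1/1) = [37/50, 4/5)
  emit 'e', narrow to [1/2, 31/50)
Step 3: interval [1/2, 31/50), width = 31/50 - 1/2 = 3/25
  'e': [1/2 + 3/25*0/1, 1/2 + 3/25*2/5) = [1/2, 137/250)
  'b': [1/2 + 3/25*2/5, 1/2 + 3/25*1/2) = [137/250, 14/25)
  'c': [1/2 + 3/25*1/2, 1/2 + 3/25*4/5) = [14/25, 149/250)
  'd': [1/2 + 3/25*4/5, 1/2 + 3/25*1/1) = [149/250, 31/50) <- contains code 76/125
  emit 'd', narrow to [149/250, 31/50)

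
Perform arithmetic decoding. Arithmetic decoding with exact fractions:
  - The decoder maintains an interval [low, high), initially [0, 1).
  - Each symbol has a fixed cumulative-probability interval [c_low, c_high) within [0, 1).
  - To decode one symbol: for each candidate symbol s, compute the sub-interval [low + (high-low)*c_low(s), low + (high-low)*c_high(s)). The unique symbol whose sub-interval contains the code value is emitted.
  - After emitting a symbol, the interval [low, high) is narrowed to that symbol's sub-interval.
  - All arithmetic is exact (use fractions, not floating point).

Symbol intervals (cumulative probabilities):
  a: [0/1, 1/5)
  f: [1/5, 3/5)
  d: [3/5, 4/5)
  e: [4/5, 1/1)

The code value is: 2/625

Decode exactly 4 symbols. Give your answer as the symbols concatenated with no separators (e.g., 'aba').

Step 1: interval [0/1, 1/1), width = 1/1 - 0/1 = 1/1
  'a': [0/1 + 1/1*0/1, 0/1 + 1/1*1/5) = [0/1, 1/5) <- contains code 2/625
  'f': [0/1 + 1/1*1/5, 0/1 + 1/1*3/5) = [1/5, 3/5)
  'd': [0/1 + 1/1*3/5, 0/1 + 1/1*4/5) = [3/5, 4/5)
  'e': [0/1 + 1/1*4/5, 0/1 + 1/1*1/1) = [4/5, 1/1)
  emit 'a', narrow to [0/1, 1/5)
Step 2: interval [0/1, 1/5), width = 1/5 - 0/1 = 1/5
  'a': [0/1 + 1/5*0/1, 0/1 + 1/5*1/5) = [0/1, 1/25) <- contains code 2/625
  'f': [0/1 + 1/5*1/5, 0/1 + 1/5*3/5) = [1/25, 3/25)
  'd': [0/1 + 1/5*3/5, 0/1 + 1/5*4/5) = [3/25, 4/25)
  'e': [0/1 + 1/5*4/5, 0/1 + 1/5*1/1) = [4/25, 1/5)
  emit 'a', narrow to [0/1, 1/25)
Step 3: interval [0/1, 1/25), width = 1/25 - 0/1 = 1/25
  'a': [0/1 + 1/25*0/1, 0/1 + 1/25*1/5) = [0/1, 1/125) <- contains code 2/625
  'f': [0/1 + 1/25*1/5, 0/1 + 1/25*3/5) = [1/125, 3/125)
  'd': [0/1 + 1/25*3/5, 0/1 + 1/25*4/5) = [3/125, 4/125)
  'e': [0/1 + 1/25*4/5, 0/1 + 1/25*1/1) = [4/125, 1/25)
  emit 'a', narrow to [0/1, 1/125)
Step 4: interval [0/1, 1/125), width = 1/125 - 0/1 = 1/125
  'a': [0/1 + 1/125*0/1, 0/1 + 1/125*1/5) = [0/1, 1/625)
  'f': [0/1 + 1/125*1/5, 0/1 + 1/125*3/5) = [1/625, 3/625) <- contains code 2/625
  'd': [0/1 + 1/125*3/5, 0/1 + 1/125*4/5) = [3/625, 4/625)
  'e': [0/1 + 1/125*4/5, 0/1 + 1/125*1/1) = [4/625, 1/125)
  emit 'f', narrow to [1/625, 3/625)

Answer: aaaf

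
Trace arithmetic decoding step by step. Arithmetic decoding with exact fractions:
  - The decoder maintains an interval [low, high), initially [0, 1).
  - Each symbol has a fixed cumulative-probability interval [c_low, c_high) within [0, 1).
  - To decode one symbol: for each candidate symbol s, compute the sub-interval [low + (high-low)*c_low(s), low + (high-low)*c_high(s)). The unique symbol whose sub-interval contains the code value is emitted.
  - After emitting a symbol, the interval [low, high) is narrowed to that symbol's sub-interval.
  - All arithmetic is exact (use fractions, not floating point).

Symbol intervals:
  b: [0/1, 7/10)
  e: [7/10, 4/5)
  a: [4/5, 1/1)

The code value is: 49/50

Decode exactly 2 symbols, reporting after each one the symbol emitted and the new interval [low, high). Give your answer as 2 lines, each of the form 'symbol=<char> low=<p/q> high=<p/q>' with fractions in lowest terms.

Answer: symbol=a low=4/5 high=1/1
symbol=a low=24/25 high=1/1

Derivation:
Step 1: interval [0/1, 1/1), width = 1/1 - 0/1 = 1/1
  'b': [0/1 + 1/1*0/1, 0/1 + 1/1*7/10) = [0/1, 7/10)
  'e': [0/1 + 1/1*7/10, 0/1 + 1/1*4/5) = [7/10, 4/5)
  'a': [0/1 + 1/1*4/5, 0/1 + 1/1*1/1) = [4/5, 1/1) <- contains code 49/50
  emit 'a', narrow to [4/5, 1/1)
Step 2: interval [4/5, 1/1), width = 1/1 - 4/5 = 1/5
  'b': [4/5 + 1/5*0/1, 4/5 + 1/5*7/10) = [4/5, 47/50)
  'e': [4/5 + 1/5*7/10, 4/5 + 1/5*4/5) = [47/50, 24/25)
  'a': [4/5 + 1/5*4/5, 4/5 + 1/5*1/1) = [24/25, 1/1) <- contains code 49/50
  emit 'a', narrow to [24/25, 1/1)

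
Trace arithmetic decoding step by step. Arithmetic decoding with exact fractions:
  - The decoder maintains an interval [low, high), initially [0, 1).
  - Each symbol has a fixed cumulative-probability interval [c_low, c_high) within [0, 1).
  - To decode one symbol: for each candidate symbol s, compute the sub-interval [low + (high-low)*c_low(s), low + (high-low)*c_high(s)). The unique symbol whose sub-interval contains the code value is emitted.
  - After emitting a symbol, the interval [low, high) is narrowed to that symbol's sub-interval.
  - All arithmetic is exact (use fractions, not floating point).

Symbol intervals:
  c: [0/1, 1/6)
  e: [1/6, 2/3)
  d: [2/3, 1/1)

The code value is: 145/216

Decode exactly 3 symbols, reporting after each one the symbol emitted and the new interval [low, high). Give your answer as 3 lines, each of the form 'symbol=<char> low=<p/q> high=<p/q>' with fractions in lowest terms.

Step 1: interval [0/1, 1/1), width = 1/1 - 0/1 = 1/1
  'c': [0/1 + 1/1*0/1, 0/1 + 1/1*1/6) = [0/1, 1/6)
  'e': [0/1 + 1/1*1/6, 0/1 + 1/1*2/3) = [1/6, 2/3)
  'd': [0/1 + 1/1*2/3, 0/1 + 1/1*1/1) = [2/3, 1/1) <- contains code 145/216
  emit 'd', narrow to [2/3, 1/1)
Step 2: interval [2/3, 1/1), width = 1/1 - 2/3 = 1/3
  'c': [2/3 + 1/3*0/1, 2/3 + 1/3*1/6) = [2/3, 13/18) <- contains code 145/216
  'e': [2/3 + 1/3*1/6, 2/3 + 1/3*2/3) = [13/18, 8/9)
  'd': [2/3 + 1/3*2/3, 2/3 + 1/3*1/1) = [8/9, 1/1)
  emit 'c', narrow to [2/3, 13/18)
Step 3: interval [2/3, 13/18), width = 13/18 - 2/3 = 1/18
  'c': [2/3 + 1/18*0/1, 2/3 + 1/18*1/6) = [2/3, 73/108) <- contains code 145/216
  'e': [2/3 + 1/18*1/6, 2/3 + 1/18*2/3) = [73/108, 19/27)
  'd': [2/3 + 1/18*2/3, 2/3 + 1/18*1/1) = [19/27, 13/18)
  emit 'c', narrow to [2/3, 73/108)

Answer: symbol=d low=2/3 high=1/1
symbol=c low=2/3 high=13/18
symbol=c low=2/3 high=73/108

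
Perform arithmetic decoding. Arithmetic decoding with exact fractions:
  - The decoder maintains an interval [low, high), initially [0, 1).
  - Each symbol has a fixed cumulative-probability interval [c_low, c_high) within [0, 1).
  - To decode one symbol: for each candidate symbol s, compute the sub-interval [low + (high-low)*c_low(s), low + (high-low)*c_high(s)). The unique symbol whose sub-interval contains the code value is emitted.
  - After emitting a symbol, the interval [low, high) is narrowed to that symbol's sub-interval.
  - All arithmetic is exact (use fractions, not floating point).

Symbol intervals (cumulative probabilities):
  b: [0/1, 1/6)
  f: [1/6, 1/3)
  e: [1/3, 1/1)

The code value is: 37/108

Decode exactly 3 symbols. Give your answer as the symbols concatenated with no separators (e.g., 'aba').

Answer: ebb

Derivation:
Step 1: interval [0/1, 1/1), width = 1/1 - 0/1 = 1/1
  'b': [0/1 + 1/1*0/1, 0/1 + 1/1*1/6) = [0/1, 1/6)
  'f': [0/1 + 1/1*1/6, 0/1 + 1/1*1/3) = [1/6, 1/3)
  'e': [0/1 + 1/1*1/3, 0/1 + 1/1*1/1) = [1/3, 1/1) <- contains code 37/108
  emit 'e', narrow to [1/3, 1/1)
Step 2: interval [1/3, 1/1), width = 1/1 - 1/3 = 2/3
  'b': [1/3 + 2/3*0/1, 1/3 + 2/3*1/6) = [1/3, 4/9) <- contains code 37/108
  'f': [1/3 + 2/3*1/6, 1/3 + 2/3*1/3) = [4/9, 5/9)
  'e': [1/3 + 2/3*1/3, 1/3 + 2/3*1/1) = [5/9, 1/1)
  emit 'b', narrow to [1/3, 4/9)
Step 3: interval [1/3, 4/9), width = 4/9 - 1/3 = 1/9
  'b': [1/3 + 1/9*0/1, 1/3 + 1/9*1/6) = [1/3, 19/54) <- contains code 37/108
  'f': [1/3 + 1/9*1/6, 1/3 + 1/9*1/3) = [19/54, 10/27)
  'e': [1/3 + 1/9*1/3, 1/3 + 1/9*1/1) = [10/27, 4/9)
  emit 'b', narrow to [1/3, 19/54)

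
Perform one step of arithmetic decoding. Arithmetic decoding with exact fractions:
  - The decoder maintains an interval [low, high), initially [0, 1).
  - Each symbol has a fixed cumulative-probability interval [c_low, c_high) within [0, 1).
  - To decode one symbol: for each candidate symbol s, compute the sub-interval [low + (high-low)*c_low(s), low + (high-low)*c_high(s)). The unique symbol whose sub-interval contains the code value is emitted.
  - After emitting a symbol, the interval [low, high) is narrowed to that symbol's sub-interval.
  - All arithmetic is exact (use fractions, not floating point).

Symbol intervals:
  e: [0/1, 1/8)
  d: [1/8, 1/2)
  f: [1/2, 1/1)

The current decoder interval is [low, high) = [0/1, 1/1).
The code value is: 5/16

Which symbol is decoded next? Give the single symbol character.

Interval width = high − low = 1/1 − 0/1 = 1/1
Scaled code = (code − low) / width = (5/16 − 0/1) / 1/1 = 5/16
  e: [0/1, 1/8) 
  d: [1/8, 1/2) ← scaled code falls here ✓
  f: [1/2, 1/1) 

Answer: d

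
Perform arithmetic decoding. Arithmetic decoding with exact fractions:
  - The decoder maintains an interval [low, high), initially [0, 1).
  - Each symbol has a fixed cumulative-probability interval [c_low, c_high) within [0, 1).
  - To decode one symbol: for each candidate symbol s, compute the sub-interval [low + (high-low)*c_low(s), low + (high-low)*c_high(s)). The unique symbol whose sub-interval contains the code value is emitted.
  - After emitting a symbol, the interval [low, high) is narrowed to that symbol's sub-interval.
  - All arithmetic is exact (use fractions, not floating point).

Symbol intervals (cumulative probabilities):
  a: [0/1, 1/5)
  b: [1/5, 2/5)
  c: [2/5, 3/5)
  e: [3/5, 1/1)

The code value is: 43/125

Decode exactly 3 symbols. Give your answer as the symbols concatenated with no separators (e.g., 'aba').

Answer: beb

Derivation:
Step 1: interval [0/1, 1/1), width = 1/1 - 0/1 = 1/1
  'a': [0/1 + 1/1*0/1, 0/1 + 1/1*1/5) = [0/1, 1/5)
  'b': [0/1 + 1/1*1/5, 0/1 + 1/1*2/5) = [1/5, 2/5) <- contains code 43/125
  'c': [0/1 + 1/1*2/5, 0/1 + 1/1*3/5) = [2/5, 3/5)
  'e': [0/1 + 1/1*3/5, 0/1 + 1/1*1/1) = [3/5, 1/1)
  emit 'b', narrow to [1/5, 2/5)
Step 2: interval [1/5, 2/5), width = 2/5 - 1/5 = 1/5
  'a': [1/5 + 1/5*0/1, 1/5 + 1/5*1/5) = [1/5, 6/25)
  'b': [1/5 + 1/5*1/5, 1/5 + 1/5*2/5) = [6/25, 7/25)
  'c': [1/5 + 1/5*2/5, 1/5 + 1/5*3/5) = [7/25, 8/25)
  'e': [1/5 + 1/5*3/5, 1/5 + 1/5*1/1) = [8/25, 2/5) <- contains code 43/125
  emit 'e', narrow to [8/25, 2/5)
Step 3: interval [8/25, 2/5), width = 2/5 - 8/25 = 2/25
  'a': [8/25 + 2/25*0/1, 8/25 + 2/25*1/5) = [8/25, 42/125)
  'b': [8/25 + 2/25*1/5, 8/25 + 2/25*2/5) = [42/125, 44/125) <- contains code 43/125
  'c': [8/25 + 2/25*2/5, 8/25 + 2/25*3/5) = [44/125, 46/125)
  'e': [8/25 + 2/25*3/5, 8/25 + 2/25*1/1) = [46/125, 2/5)
  emit 'b', narrow to [42/125, 44/125)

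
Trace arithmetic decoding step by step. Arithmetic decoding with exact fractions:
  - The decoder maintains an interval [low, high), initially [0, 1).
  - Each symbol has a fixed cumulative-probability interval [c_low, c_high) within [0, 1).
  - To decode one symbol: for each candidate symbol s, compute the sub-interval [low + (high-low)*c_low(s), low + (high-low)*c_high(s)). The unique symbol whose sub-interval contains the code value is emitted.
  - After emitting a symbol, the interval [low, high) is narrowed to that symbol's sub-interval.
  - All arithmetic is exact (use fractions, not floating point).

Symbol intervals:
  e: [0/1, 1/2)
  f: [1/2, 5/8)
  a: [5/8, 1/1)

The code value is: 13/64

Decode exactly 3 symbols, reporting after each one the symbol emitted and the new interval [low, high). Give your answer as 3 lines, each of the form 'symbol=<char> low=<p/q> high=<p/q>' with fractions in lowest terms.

Answer: symbol=e low=0/1 high=1/2
symbol=e low=0/1 high=1/4
symbol=a low=5/32 high=1/4

Derivation:
Step 1: interval [0/1, 1/1), width = 1/1 - 0/1 = 1/1
  'e': [0/1 + 1/1*0/1, 0/1 + 1/1*1/2) = [0/1, 1/2) <- contains code 13/64
  'f': [0/1 + 1/1*1/2, 0/1 + 1/1*5/8) = [1/2, 5/8)
  'a': [0/1 + 1/1*5/8, 0/1 + 1/1*1/1) = [5/8, 1/1)
  emit 'e', narrow to [0/1, 1/2)
Step 2: interval [0/1, 1/2), width = 1/2 - 0/1 = 1/2
  'e': [0/1 + 1/2*0/1, 0/1 + 1/2*1/2) = [0/1, 1/4) <- contains code 13/64
  'f': [0/1 + 1/2*1/2, 0/1 + 1/2*5/8) = [1/4, 5/16)
  'a': [0/1 + 1/2*5/8, 0/1 + 1/2*1/1) = [5/16, 1/2)
  emit 'e', narrow to [0/1, 1/4)
Step 3: interval [0/1, 1/4), width = 1/4 - 0/1 = 1/4
  'e': [0/1 + 1/4*0/1, 0/1 + 1/4*1/2) = [0/1, 1/8)
  'f': [0/1 + 1/4*1/2, 0/1 + 1/4*5/8) = [1/8, 5/32)
  'a': [0/1 + 1/4*5/8, 0/1 + 1/4*1/1) = [5/32, 1/4) <- contains code 13/64
  emit 'a', narrow to [5/32, 1/4)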